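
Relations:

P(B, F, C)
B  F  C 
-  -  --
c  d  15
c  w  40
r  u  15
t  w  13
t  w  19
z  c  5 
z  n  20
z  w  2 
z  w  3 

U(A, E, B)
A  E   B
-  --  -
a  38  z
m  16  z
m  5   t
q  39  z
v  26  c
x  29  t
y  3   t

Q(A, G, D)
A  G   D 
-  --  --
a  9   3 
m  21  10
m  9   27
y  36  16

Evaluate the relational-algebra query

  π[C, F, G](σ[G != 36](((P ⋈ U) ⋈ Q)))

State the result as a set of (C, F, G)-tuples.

{(13, w, 21), (13, w, 9), (19, w, 21), (19, w, 9), (2, w, 21), (2, w, 9), (20, n, 21), (20, n, 9), (3, w, 21), (3, w, 9), (5, c, 21), (5, c, 9)}

P ⋈ U (natural join on B): {(c, d, 15, v, 26), (c, w, 40, v, 26), (t, w, 13, m, 5), (t, w, 13, x, 29), (t, w, 13, y, 3), (t, w, 19, m, 5), (t, w, 19, x, 29), (t, w, 19, y, 3), (z, c, 5, a, 38), (z, c, 5, m, 16), (z, c, 5, q, 39), (z, n, 20, a, 38), (z, n, 20, m, 16), (z, n, 20, q, 39), (z, w, 2, a, 38), (z, w, 2, m, 16), (z, w, 2, q, 39), (z, w, 3, a, 38), (z, w, 3, m, 16), (z, w, 3, q, 39)}
(P ⋈ U) ⋈ Q (natural join on A): {(t, w, 13, m, 5, 21, 10), (t, w, 13, m, 5, 9, 27), (t, w, 13, y, 3, 36, 16), (t, w, 19, m, 5, 21, 10), (t, w, 19, m, 5, 9, 27), (t, w, 19, y, 3, 36, 16), (z, c, 5, a, 38, 9, 3), (z, c, 5, m, 16, 21, 10), (z, c, 5, m, 16, 9, 27), (z, n, 20, a, 38, 9, 3), (z, n, 20, m, 16, 21, 10), (z, n, 20, m, 16, 9, 27), (z, w, 2, a, 38, 9, 3), (z, w, 2, m, 16, 21, 10), (z, w, 2, m, 16, 9, 27), (z, w, 3, a, 38, 9, 3), (z, w, 3, m, 16, 21, 10), (z, w, 3, m, 16, 9, 27)}
Selection G != 36: {(t, w, 13, m, 5, 21, 10), (t, w, 13, m, 5, 9, 27), (t, w, 19, m, 5, 21, 10), (t, w, 19, m, 5, 9, 27), (z, c, 5, a, 38, 9, 3), (z, c, 5, m, 16, 21, 10), (z, c, 5, m, 16, 9, 27), (z, n, 20, a, 38, 9, 3), (z, n, 20, m, 16, 21, 10), (z, n, 20, m, 16, 9, 27), (z, w, 2, a, 38, 9, 3), (z, w, 2, m, 16, 21, 10), (z, w, 2, m, 16, 9, 27), (z, w, 3, a, 38, 9, 3), (z, w, 3, m, 16, 21, 10), (z, w, 3, m, 16, 9, 27)}
π_{C, F, G} gives {(13, w, 21), (13, w, 9), (19, w, 21), (19, w, 9), (2, w, 21), (2, w, 9), (20, n, 21), (20, n, 9), (3, w, 21), (3, w, 9), (5, c, 21), (5, c, 9)} (4 duplicate(s) eliminated).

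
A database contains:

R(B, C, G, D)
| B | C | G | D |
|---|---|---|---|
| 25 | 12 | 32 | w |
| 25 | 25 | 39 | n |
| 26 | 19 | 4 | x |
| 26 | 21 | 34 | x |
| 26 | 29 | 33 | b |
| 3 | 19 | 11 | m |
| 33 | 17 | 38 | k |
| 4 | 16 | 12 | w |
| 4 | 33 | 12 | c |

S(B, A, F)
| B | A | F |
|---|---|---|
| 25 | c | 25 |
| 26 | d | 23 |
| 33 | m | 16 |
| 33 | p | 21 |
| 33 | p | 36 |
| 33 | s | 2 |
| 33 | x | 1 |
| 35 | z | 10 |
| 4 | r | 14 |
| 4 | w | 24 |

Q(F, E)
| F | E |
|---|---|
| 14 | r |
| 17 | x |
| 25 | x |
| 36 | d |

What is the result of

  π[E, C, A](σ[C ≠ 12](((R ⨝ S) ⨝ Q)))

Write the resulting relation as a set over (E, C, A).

Joining R and S on B yields {(25, 12, 32, w, c, 25), (25, 25, 39, n, c, 25), (26, 19, 4, x, d, 23), (26, 21, 34, x, d, 23), (26, 29, 33, b, d, 23), (33, 17, 38, k, m, 16), (33, 17, 38, k, p, 21), (33, 17, 38, k, p, 36), (33, 17, 38, k, s, 2), (33, 17, 38, k, x, 1), (4, 16, 12, w, r, 14), (4, 16, 12, w, w, 24), (4, 33, 12, c, r, 14), (4, 33, 12, c, w, 24)}.
Joining (R ⨝ S) and Q on F yields {(25, 12, 32, w, c, 25, x), (25, 25, 39, n, c, 25, x), (33, 17, 38, k, p, 36, d), (4, 16, 12, w, r, 14, r), (4, 33, 12, c, r, 14, r)}.
Filtering on C ≠ 12 leaves {(25, 25, 39, n, c, 25, x), (33, 17, 38, k, p, 36, d), (4, 16, 12, w, r, 14, r), (4, 33, 12, c, r, 14, r)}.
π_{E, C, A} gives {(d, 17, p), (r, 16, r), (r, 33, r), (x, 25, c)}.

{(d, 17, p), (r, 16, r), (r, 33, r), (x, 25, c)}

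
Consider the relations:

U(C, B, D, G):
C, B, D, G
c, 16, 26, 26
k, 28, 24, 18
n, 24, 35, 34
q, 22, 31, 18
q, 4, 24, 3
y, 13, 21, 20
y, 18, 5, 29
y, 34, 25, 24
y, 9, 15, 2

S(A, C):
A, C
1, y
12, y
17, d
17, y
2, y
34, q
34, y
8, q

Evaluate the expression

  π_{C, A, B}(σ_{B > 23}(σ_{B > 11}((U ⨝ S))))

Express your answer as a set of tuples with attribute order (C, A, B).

Joining U and S on C yields {(q, 22, 31, 18, 34), (q, 22, 31, 18, 8), (q, 4, 24, 3, 34), (q, 4, 24, 3, 8), (y, 13, 21, 20, 1), (y, 13, 21, 20, 12), (y, 13, 21, 20, 17), (y, 13, 21, 20, 2), (y, 13, 21, 20, 34), (y, 18, 5, 29, 1), (y, 18, 5, 29, 12), (y, 18, 5, 29, 17), (y, 18, 5, 29, 2), (y, 18, 5, 29, 34), (y, 34, 25, 24, 1), (y, 34, 25, 24, 12), (y, 34, 25, 24, 17), (y, 34, 25, 24, 2), (y, 34, 25, 24, 34), (y, 9, 15, 2, 1), (y, 9, 15, 2, 12), (y, 9, 15, 2, 17), (y, 9, 15, 2, 2), (y, 9, 15, 2, 34)}.
Filtering on B > 11 leaves {(q, 22, 31, 18, 34), (q, 22, 31, 18, 8), (y, 13, 21, 20, 1), (y, 13, 21, 20, 12), (y, 13, 21, 20, 17), (y, 13, 21, 20, 2), (y, 13, 21, 20, 34), (y, 18, 5, 29, 1), (y, 18, 5, 29, 12), (y, 18, 5, 29, 17), (y, 18, 5, 29, 2), (y, 18, 5, 29, 34), (y, 34, 25, 24, 1), (y, 34, 25, 24, 12), (y, 34, 25, 24, 17), (y, 34, 25, 24, 2), (y, 34, 25, 24, 34)}.
Filtering on B > 23 leaves {(y, 34, 25, 24, 1), (y, 34, 25, 24, 12), (y, 34, 25, 24, 17), (y, 34, 25, 24, 2), (y, 34, 25, 24, 34)}.
Keep only column(s) C, A, B: {(y, 1, 34), (y, 12, 34), (y, 17, 34), (y, 2, 34), (y, 34, 34)}

{(y, 1, 34), (y, 12, 34), (y, 17, 34), (y, 2, 34), (y, 34, 34)}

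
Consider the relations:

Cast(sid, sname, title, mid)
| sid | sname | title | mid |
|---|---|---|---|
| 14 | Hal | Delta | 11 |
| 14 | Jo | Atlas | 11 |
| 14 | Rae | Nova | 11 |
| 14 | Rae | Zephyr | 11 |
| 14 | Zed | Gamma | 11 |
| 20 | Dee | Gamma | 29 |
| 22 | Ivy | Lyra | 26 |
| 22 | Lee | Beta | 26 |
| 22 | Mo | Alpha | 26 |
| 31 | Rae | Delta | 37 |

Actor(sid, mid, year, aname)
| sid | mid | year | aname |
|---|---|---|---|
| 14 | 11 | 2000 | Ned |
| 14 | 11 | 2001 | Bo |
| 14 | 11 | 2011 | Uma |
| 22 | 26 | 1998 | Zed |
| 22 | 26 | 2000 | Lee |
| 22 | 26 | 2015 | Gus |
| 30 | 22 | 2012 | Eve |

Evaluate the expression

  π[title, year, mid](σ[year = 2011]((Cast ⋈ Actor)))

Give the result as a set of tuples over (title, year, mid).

Cast ⋈ Actor (natural join on sid, mid): {(14, Hal, Delta, 11, 2000, Ned), (14, Hal, Delta, 11, 2001, Bo), (14, Hal, Delta, 11, 2011, Uma), (14, Jo, Atlas, 11, 2000, Ned), (14, Jo, Atlas, 11, 2001, Bo), (14, Jo, Atlas, 11, 2011, Uma), (14, Rae, Nova, 11, 2000, Ned), (14, Rae, Nova, 11, 2001, Bo), (14, Rae, Nova, 11, 2011, Uma), (14, Rae, Zephyr, 11, 2000, Ned), (14, Rae, Zephyr, 11, 2001, Bo), (14, Rae, Zephyr, 11, 2011, Uma), (14, Zed, Gamma, 11, 2000, Ned), (14, Zed, Gamma, 11, 2001, Bo), (14, Zed, Gamma, 11, 2011, Uma), (22, Ivy, Lyra, 26, 1998, Zed), (22, Ivy, Lyra, 26, 2000, Lee), (22, Ivy, Lyra, 26, 2015, Gus), (22, Lee, Beta, 26, 1998, Zed), (22, Lee, Beta, 26, 2000, Lee), (22, Lee, Beta, 26, 2015, Gus), (22, Mo, Alpha, 26, 1998, Zed), (22, Mo, Alpha, 26, 2000, Lee), (22, Mo, Alpha, 26, 2015, Gus)}
Filtering on year = 2011 leaves {(14, Hal, Delta, 11, 2011, Uma), (14, Jo, Atlas, 11, 2011, Uma), (14, Rae, Nova, 11, 2011, Uma), (14, Rae, Zephyr, 11, 2011, Uma), (14, Zed, Gamma, 11, 2011, Uma)}.
π_{title, year, mid} gives {(Atlas, 2011, 11), (Delta, 2011, 11), (Gamma, 2011, 11), (Nova, 2011, 11), (Zephyr, 2011, 11)}.

{(Atlas, 2011, 11), (Delta, 2011, 11), (Gamma, 2011, 11), (Nova, 2011, 11), (Zephyr, 2011, 11)}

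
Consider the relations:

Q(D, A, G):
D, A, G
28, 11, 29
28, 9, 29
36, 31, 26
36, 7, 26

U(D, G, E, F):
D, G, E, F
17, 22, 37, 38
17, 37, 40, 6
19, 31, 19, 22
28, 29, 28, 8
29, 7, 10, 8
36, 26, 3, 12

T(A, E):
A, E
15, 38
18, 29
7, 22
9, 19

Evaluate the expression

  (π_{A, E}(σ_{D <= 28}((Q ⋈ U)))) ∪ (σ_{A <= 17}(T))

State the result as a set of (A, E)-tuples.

{(11, 28), (15, 38), (7, 22), (9, 19), (9, 28)}

Joining Q and U on D, G yields {(28, 11, 29, 28, 8), (28, 9, 29, 28, 8), (36, 31, 26, 3, 12), (36, 7, 26, 3, 12)}.
Apply σ_{D <= 28}; surviving tuples: {(28, 11, 29, 28, 8), (28, 9, 29, 28, 8)}
π[A, E]: project onto (A, E) → {(11, 28), (9, 28)}
Apply σ_{A <= 17}; surviving tuples: {(15, 38), (7, 22), (9, 19)}
Union: {(11, 28), (9, 28)} with {(15, 38), (7, 22), (9, 19)} → {(11, 28), (15, 38), (7, 22), (9, 19), (9, 28)}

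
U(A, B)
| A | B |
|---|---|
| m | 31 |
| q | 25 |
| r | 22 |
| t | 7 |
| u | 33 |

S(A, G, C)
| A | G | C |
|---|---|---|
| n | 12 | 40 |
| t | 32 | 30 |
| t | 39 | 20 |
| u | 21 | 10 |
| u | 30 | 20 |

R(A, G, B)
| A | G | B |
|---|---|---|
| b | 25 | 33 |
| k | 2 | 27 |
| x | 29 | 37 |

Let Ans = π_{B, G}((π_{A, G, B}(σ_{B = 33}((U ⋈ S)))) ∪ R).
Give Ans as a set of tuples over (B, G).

U ⋈ S (natural join on A): {(t, 7, 32, 30), (t, 7, 39, 20), (u, 33, 21, 10), (u, 33, 30, 20)}
Apply σ_{B = 33}; surviving tuples: {(u, 33, 21, 10), (u, 33, 30, 20)}
Keep only column(s) A, G, B: {(u, 21, 33), (u, 30, 33)}
Set union of the two operands is {(b, 25, 33), (k, 2, 27), (u, 21, 33), (u, 30, 33), (x, 29, 37)}.
Keep only column(s) B, G: {(27, 2), (33, 21), (33, 25), (33, 30), (37, 29)}

{(27, 2), (33, 21), (33, 25), (33, 30), (37, 29)}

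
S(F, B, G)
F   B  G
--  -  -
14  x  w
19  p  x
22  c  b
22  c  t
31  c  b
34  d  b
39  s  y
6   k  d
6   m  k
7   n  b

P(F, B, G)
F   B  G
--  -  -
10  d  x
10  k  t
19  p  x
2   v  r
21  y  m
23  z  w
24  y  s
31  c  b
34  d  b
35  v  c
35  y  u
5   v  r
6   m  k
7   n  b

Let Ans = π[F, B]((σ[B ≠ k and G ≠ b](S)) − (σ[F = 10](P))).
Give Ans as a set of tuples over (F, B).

{(14, x), (19, p), (22, c), (39, s), (6, m)}

Selection B ≠ k and G ≠ b: {(14, x, w), (19, p, x), (22, c, t), (39, s, y), (6, m, k)}
Selection F = 10: {(10, d, x), (10, k, t)}
Taking the difference: {(14, x, w), (19, p, x), (22, c, t), (39, s, y), (6, m, k)}
Keep only column(s) F, B: {(14, x), (19, p), (22, c), (39, s), (6, m)}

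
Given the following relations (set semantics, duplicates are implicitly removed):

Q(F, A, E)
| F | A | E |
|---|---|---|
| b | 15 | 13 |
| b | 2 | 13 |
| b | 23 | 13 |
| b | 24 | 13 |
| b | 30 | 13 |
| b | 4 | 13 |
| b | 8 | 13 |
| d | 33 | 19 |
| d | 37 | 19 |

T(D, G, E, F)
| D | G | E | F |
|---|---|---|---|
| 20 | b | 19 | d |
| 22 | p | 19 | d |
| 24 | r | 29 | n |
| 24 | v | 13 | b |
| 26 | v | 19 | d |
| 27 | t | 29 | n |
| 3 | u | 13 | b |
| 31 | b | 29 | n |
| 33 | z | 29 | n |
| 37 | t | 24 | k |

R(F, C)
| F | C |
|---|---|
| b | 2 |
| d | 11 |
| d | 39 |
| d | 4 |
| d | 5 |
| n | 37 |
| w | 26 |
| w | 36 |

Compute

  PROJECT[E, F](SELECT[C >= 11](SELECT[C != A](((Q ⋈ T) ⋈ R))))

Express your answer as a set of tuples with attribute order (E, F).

{(19, d)}

Joining Q and T on F, E yields {(b, 15, 13, 24, v), (b, 15, 13, 3, u), (b, 2, 13, 24, v), (b, 2, 13, 3, u), (b, 23, 13, 24, v), (b, 23, 13, 3, u), (b, 24, 13, 24, v), (b, 24, 13, 3, u), (b, 30, 13, 24, v), (b, 30, 13, 3, u), (b, 4, 13, 24, v), (b, 4, 13, 3, u), (b, 8, 13, 24, v), (b, 8, 13, 3, u), (d, 33, 19, 20, b), (d, 33, 19, 22, p), (d, 33, 19, 26, v), (d, 37, 19, 20, b), (d, 37, 19, 22, p), (d, 37, 19, 26, v)}.
Joining (Q ⋈ T) and R on F yields {(b, 15, 13, 24, v, 2), (b, 15, 13, 3, u, 2), (b, 2, 13, 24, v, 2), (b, 2, 13, 3, u, 2), (b, 23, 13, 24, v, 2), (b, 23, 13, 3, u, 2), (b, 24, 13, 24, v, 2), (b, 24, 13, 3, u, 2), (b, 30, 13, 24, v, 2), (b, 30, 13, 3, u, 2), (b, 4, 13, 24, v, 2), (b, 4, 13, 3, u, 2), (b, 8, 13, 24, v, 2), (b, 8, 13, 3, u, 2), (d, 33, 19, 20, b, 11), (d, 33, 19, 20, b, 39), (d, 33, 19, 20, b, 4), (d, 33, 19, 20, b, 5), (d, 33, 19, 22, p, 11), (d, 33, 19, 22, p, 39), (d, 33, 19, 22, p, 4), (d, 33, 19, 22, p, 5), (d, 33, 19, 26, v, 11), (d, 33, 19, 26, v, 39), (d, 33, 19, 26, v, 4), (d, 33, 19, 26, v, 5), (d, 37, 19, 20, b, 11), (d, 37, 19, 20, b, 39), (d, 37, 19, 20, b, 4), (d, 37, 19, 20, b, 5), (d, 37, 19, 22, p, 11), (d, 37, 19, 22, p, 39), (d, 37, 19, 22, p, 4), (d, 37, 19, 22, p, 5), (d, 37, 19, 26, v, 11), (d, 37, 19, 26, v, 39), (d, 37, 19, 26, v, 4), (d, 37, 19, 26, v, 5)}.
Apply σ_{C != A}; surviving tuples: {(b, 15, 13, 24, v, 2), (b, 15, 13, 3, u, 2), (b, 23, 13, 24, v, 2), (b, 23, 13, 3, u, 2), (b, 24, 13, 24, v, 2), (b, 24, 13, 3, u, 2), (b, 30, 13, 24, v, 2), (b, 30, 13, 3, u, 2), (b, 4, 13, 24, v, 2), (b, 4, 13, 3, u, 2), (b, 8, 13, 24, v, 2), (b, 8, 13, 3, u, 2), (d, 33, 19, 20, b, 11), (d, 33, 19, 20, b, 39), (d, 33, 19, 20, b, 4), (d, 33, 19, 20, b, 5), (d, 33, 19, 22, p, 11), (d, 33, 19, 22, p, 39), (d, 33, 19, 22, p, 4), (d, 33, 19, 22, p, 5), (d, 33, 19, 26, v, 11), (d, 33, 19, 26, v, 39), (d, 33, 19, 26, v, 4), (d, 33, 19, 26, v, 5), (d, 37, 19, 20, b, 11), (d, 37, 19, 20, b, 39), (d, 37, 19, 20, b, 4), (d, 37, 19, 20, b, 5), (d, 37, 19, 22, p, 11), (d, 37, 19, 22, p, 39), (d, 37, 19, 22, p, 4), (d, 37, 19, 22, p, 5), (d, 37, 19, 26, v, 11), (d, 37, 19, 26, v, 39), (d, 37, 19, 26, v, 4), (d, 37, 19, 26, v, 5)}
Apply σ_{C >= 11}; surviving tuples: {(d, 33, 19, 20, b, 11), (d, 33, 19, 20, b, 39), (d, 33, 19, 22, p, 11), (d, 33, 19, 22, p, 39), (d, 33, 19, 26, v, 11), (d, 33, 19, 26, v, 39), (d, 37, 19, 20, b, 11), (d, 37, 19, 20, b, 39), (d, 37, 19, 22, p, 11), (d, 37, 19, 22, p, 39), (d, 37, 19, 26, v, 11), (d, 37, 19, 26, v, 39)}
π_{E, F} gives {(19, d)} (11 duplicate(s) eliminated).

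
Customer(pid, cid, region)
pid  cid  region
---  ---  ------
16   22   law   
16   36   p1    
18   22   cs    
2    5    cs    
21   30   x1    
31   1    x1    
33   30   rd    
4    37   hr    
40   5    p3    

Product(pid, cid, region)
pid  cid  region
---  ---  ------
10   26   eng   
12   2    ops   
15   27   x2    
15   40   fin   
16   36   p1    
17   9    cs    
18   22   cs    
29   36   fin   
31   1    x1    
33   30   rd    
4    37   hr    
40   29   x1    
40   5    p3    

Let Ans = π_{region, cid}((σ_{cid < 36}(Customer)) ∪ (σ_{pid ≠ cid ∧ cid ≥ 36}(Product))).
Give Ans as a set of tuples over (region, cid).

{(cs, 22), (cs, 5), (fin, 36), (fin, 40), (hr, 37), (law, 22), (p1, 36), (p3, 5), (rd, 30), (x1, 1), (x1, 30)}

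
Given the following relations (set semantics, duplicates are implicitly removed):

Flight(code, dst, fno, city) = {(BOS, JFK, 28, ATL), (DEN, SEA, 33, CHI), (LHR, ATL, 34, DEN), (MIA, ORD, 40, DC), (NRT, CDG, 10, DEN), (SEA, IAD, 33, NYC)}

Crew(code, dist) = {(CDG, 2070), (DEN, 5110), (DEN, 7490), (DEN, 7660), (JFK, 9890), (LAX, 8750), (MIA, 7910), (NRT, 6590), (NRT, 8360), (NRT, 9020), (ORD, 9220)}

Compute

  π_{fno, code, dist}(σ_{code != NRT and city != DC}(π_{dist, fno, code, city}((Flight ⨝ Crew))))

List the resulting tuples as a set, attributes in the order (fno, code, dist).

Natural join on code: {(DEN, SEA, 33, CHI, 5110), (DEN, SEA, 33, CHI, 7490), (DEN, SEA, 33, CHI, 7660), (MIA, ORD, 40, DC, 7910), (NRT, CDG, 10, DEN, 6590), (NRT, CDG, 10, DEN, 8360), (NRT, CDG, 10, DEN, 9020)}
π[dist, fno, code, city]: project onto (dist, fno, code, city) → {(5110, 33, DEN, CHI), (6590, 10, NRT, DEN), (7490, 33, DEN, CHI), (7660, 33, DEN, CHI), (7910, 40, MIA, DC), (8360, 10, NRT, DEN), (9020, 10, NRT, DEN)}
Apply σ_{code != NRT and city != DC}; surviving tuples: {(5110, 33, DEN, CHI), (7490, 33, DEN, CHI), (7660, 33, DEN, CHI)}
π[fno, code, dist]: project onto (fno, code, dist) → {(33, DEN, 5110), (33, DEN, 7490), (33, DEN, 7660)}

{(33, DEN, 5110), (33, DEN, 7490), (33, DEN, 7660)}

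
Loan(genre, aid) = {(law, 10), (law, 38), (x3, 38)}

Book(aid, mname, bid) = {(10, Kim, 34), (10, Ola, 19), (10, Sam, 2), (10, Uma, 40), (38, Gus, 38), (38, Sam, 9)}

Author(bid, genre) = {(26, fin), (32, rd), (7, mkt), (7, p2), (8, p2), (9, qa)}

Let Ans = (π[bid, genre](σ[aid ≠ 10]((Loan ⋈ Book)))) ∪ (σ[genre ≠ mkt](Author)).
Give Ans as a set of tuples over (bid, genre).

{(26, fin), (32, rd), (38, law), (38, x3), (7, p2), (8, p2), (9, law), (9, qa), (9, x3)}

Joining Loan and Book on aid yields {(law, 10, Kim, 34), (law, 10, Ola, 19), (law, 10, Sam, 2), (law, 10, Uma, 40), (law, 38, Gus, 38), (law, 38, Sam, 9), (x3, 38, Gus, 38), (x3, 38, Sam, 9)}.
σ[aid ≠ 10]: keep tuples satisfying aid ≠ 10 → {(law, 38, Gus, 38), (law, 38, Sam, 9), (x3, 38, Gus, 38), (x3, 38, Sam, 9)}
π_{bid, genre} gives {(38, law), (38, x3), (9, law), (9, x3)}.
σ[genre ≠ mkt]: keep tuples satisfying genre ≠ mkt → {(26, fin), (32, rd), (7, p2), (8, p2), (9, qa)}
Set union of the two operands is {(26, fin), (32, rd), (38, law), (38, x3), (7, p2), (8, p2), (9, law), (9, qa), (9, x3)}.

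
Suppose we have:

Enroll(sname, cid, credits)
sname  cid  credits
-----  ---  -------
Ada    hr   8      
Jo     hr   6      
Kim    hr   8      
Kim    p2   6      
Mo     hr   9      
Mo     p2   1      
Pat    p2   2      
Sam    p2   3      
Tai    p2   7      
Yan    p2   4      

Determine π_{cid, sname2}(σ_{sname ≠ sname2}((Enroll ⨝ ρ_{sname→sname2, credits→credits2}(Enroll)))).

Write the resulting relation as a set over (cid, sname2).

ρ[sname→sname2, credits→credits2]: schema becomes (sname2, cid, credits2); tuples unchanged.
Natural join on cid: {(Ada, hr, 8, Ada, 8), (Ada, hr, 8, Jo, 6), (Ada, hr, 8, Kim, 8), (Ada, hr, 8, Mo, 9), (Jo, hr, 6, Ada, 8), (Jo, hr, 6, Jo, 6), (Jo, hr, 6, Kim, 8), (Jo, hr, 6, Mo, 9), (Kim, hr, 8, Ada, 8), (Kim, hr, 8, Jo, 6), (Kim, hr, 8, Kim, 8), (Kim, hr, 8, Mo, 9), (Kim, p2, 6, Kim, 6), (Kim, p2, 6, Mo, 1), (Kim, p2, 6, Pat, 2), (Kim, p2, 6, Sam, 3), (Kim, p2, 6, Tai, 7), (Kim, p2, 6, Yan, 4), (Mo, hr, 9, Ada, 8), (Mo, hr, 9, Jo, 6), (Mo, hr, 9, Kim, 8), (Mo, hr, 9, Mo, 9), (Mo, p2, 1, Kim, 6), (Mo, p2, 1, Mo, 1), (Mo, p2, 1, Pat, 2), (Mo, p2, 1, Sam, 3), (Mo, p2, 1, Tai, 7), (Mo, p2, 1, Yan, 4), (Pat, p2, 2, Kim, 6), (Pat, p2, 2, Mo, 1), (Pat, p2, 2, Pat, 2), (Pat, p2, 2, Sam, 3), (Pat, p2, 2, Tai, 7), (Pat, p2, 2, Yan, 4), (Sam, p2, 3, Kim, 6), (Sam, p2, 3, Mo, 1), (Sam, p2, 3, Pat, 2), (Sam, p2, 3, Sam, 3), (Sam, p2, 3, Tai, 7), (Sam, p2, 3, Yan, 4), (Tai, p2, 7, Kim, 6), (Tai, p2, 7, Mo, 1), (Tai, p2, 7, Pat, 2), (Tai, p2, 7, Sam, 3), (Tai, p2, 7, Tai, 7), (Tai, p2, 7, Yan, 4), (Yan, p2, 4, Kim, 6), (Yan, p2, 4, Mo, 1), (Yan, p2, 4, Pat, 2), (Yan, p2, 4, Sam, 3), (Yan, p2, 4, Tai, 7), (Yan, p2, 4, Yan, 4)}
σ[sname ≠ sname2]: keep tuples satisfying sname ≠ sname2 → {(Ada, hr, 8, Jo, 6), (Ada, hr, 8, Kim, 8), (Ada, hr, 8, Mo, 9), (Jo, hr, 6, Ada, 8), (Jo, hr, 6, Kim, 8), (Jo, hr, 6, Mo, 9), (Kim, hr, 8, Ada, 8), (Kim, hr, 8, Jo, 6), (Kim, hr, 8, Mo, 9), (Kim, p2, 6, Mo, 1), (Kim, p2, 6, Pat, 2), (Kim, p2, 6, Sam, 3), (Kim, p2, 6, Tai, 7), (Kim, p2, 6, Yan, 4), (Mo, hr, 9, Ada, 8), (Mo, hr, 9, Jo, 6), (Mo, hr, 9, Kim, 8), (Mo, p2, 1, Kim, 6), (Mo, p2, 1, Pat, 2), (Mo, p2, 1, Sam, 3), (Mo, p2, 1, Tai, 7), (Mo, p2, 1, Yan, 4), (Pat, p2, 2, Kim, 6), (Pat, p2, 2, Mo, 1), (Pat, p2, 2, Sam, 3), (Pat, p2, 2, Tai, 7), (Pat, p2, 2, Yan, 4), (Sam, p2, 3, Kim, 6), (Sam, p2, 3, Mo, 1), (Sam, p2, 3, Pat, 2), (Sam, p2, 3, Tai, 7), (Sam, p2, 3, Yan, 4), (Tai, p2, 7, Kim, 6), (Tai, p2, 7, Mo, 1), (Tai, p2, 7, Pat, 2), (Tai, p2, 7, Sam, 3), (Tai, p2, 7, Yan, 4), (Yan, p2, 4, Kim, 6), (Yan, p2, 4, Mo, 1), (Yan, p2, 4, Pat, 2), (Yan, p2, 4, Sam, 3), (Yan, p2, 4, Tai, 7)}
π[cid, sname2]: project onto (cid, sname2) (32 duplicate(s) eliminated) → {(hr, Ada), (hr, Jo), (hr, Kim), (hr, Mo), (p2, Kim), (p2, Mo), (p2, Pat), (p2, Sam), (p2, Tai), (p2, Yan)}

{(hr, Ada), (hr, Jo), (hr, Kim), (hr, Mo), (p2, Kim), (p2, Mo), (p2, Pat), (p2, Sam), (p2, Tai), (p2, Yan)}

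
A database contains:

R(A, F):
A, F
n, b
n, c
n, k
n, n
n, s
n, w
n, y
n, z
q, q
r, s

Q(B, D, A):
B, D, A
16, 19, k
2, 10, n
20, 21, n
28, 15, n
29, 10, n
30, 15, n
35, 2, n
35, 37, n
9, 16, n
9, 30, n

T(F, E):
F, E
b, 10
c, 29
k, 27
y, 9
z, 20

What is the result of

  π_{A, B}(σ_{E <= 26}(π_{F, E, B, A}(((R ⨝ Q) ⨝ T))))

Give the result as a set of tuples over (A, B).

R ⋈ Q (natural join on A): {(n, b, 2, 10), (n, b, 20, 21), (n, b, 28, 15), (n, b, 29, 10), (n, b, 30, 15), (n, b, 35, 2), (n, b, 35, 37), (n, b, 9, 16), (n, b, 9, 30), (n, c, 2, 10), (n, c, 20, 21), (n, c, 28, 15), (n, c, 29, 10), (n, c, 30, 15), (n, c, 35, 2), (n, c, 35, 37), (n, c, 9, 16), (n, c, 9, 30), (n, k, 2, 10), (n, k, 20, 21), (n, k, 28, 15), (n, k, 29, 10), (n, k, 30, 15), (n, k, 35, 2), (n, k, 35, 37), (n, k, 9, 16), (n, k, 9, 30), (n, n, 2, 10), (n, n, 20, 21), (n, n, 28, 15), (n, n, 29, 10), (n, n, 30, 15), (n, n, 35, 2), (n, n, 35, 37), (n, n, 9, 16), (n, n, 9, 30), (n, s, 2, 10), (n, s, 20, 21), (n, s, 28, 15), (n, s, 29, 10), (n, s, 30, 15), (n, s, 35, 2), (n, s, 35, 37), (n, s, 9, 16), (n, s, 9, 30), (n, w, 2, 10), (n, w, 20, 21), (n, w, 28, 15), (n, w, 29, 10), (n, w, 30, 15), (n, w, 35, 2), (n, w, 35, 37), (n, w, 9, 16), (n, w, 9, 30), (n, y, 2, 10), (n, y, 20, 21), (n, y, 28, 15), (n, y, 29, 10), (n, y, 30, 15), (n, y, 35, 2), (n, y, 35, 37), (n, y, 9, 16), (n, y, 9, 30), (n, z, 2, 10), (n, z, 20, 21), (n, z, 28, 15), (n, z, 29, 10), (n, z, 30, 15), (n, z, 35, 2), (n, z, 35, 37), (n, z, 9, 16), (n, z, 9, 30)}
(R ⨝ Q) ⋈ T (natural join on F): {(n, b, 2, 10, 10), (n, b, 20, 21, 10), (n, b, 28, 15, 10), (n, b, 29, 10, 10), (n, b, 30, 15, 10), (n, b, 35, 2, 10), (n, b, 35, 37, 10), (n, b, 9, 16, 10), (n, b, 9, 30, 10), (n, c, 2, 10, 29), (n, c, 20, 21, 29), (n, c, 28, 15, 29), (n, c, 29, 10, 29), (n, c, 30, 15, 29), (n, c, 35, 2, 29), (n, c, 35, 37, 29), (n, c, 9, 16, 29), (n, c, 9, 30, 29), (n, k, 2, 10, 27), (n, k, 20, 21, 27), (n, k, 28, 15, 27), (n, k, 29, 10, 27), (n, k, 30, 15, 27), (n, k, 35, 2, 27), (n, k, 35, 37, 27), (n, k, 9, 16, 27), (n, k, 9, 30, 27), (n, y, 2, 10, 9), (n, y, 20, 21, 9), (n, y, 28, 15, 9), (n, y, 29, 10, 9), (n, y, 30, 15, 9), (n, y, 35, 2, 9), (n, y, 35, 37, 9), (n, y, 9, 16, 9), (n, y, 9, 30, 9), (n, z, 2, 10, 20), (n, z, 20, 21, 20), (n, z, 28, 15, 20), (n, z, 29, 10, 20), (n, z, 30, 15, 20), (n, z, 35, 2, 20), (n, z, 35, 37, 20), (n, z, 9, 16, 20), (n, z, 9, 30, 20)}
π[F, E, B, A]: project onto (F, E, B, A) (10 duplicate(s) eliminated) → {(b, 10, 2, n), (b, 10, 20, n), (b, 10, 28, n), (b, 10, 29, n), (b, 10, 30, n), (b, 10, 35, n), (b, 10, 9, n), (c, 29, 2, n), (c, 29, 20, n), (c, 29, 28, n), (c, 29, 29, n), (c, 29, 30, n), (c, 29, 35, n), (c, 29, 9, n), (k, 27, 2, n), (k, 27, 20, n), (k, 27, 28, n), (k, 27, 29, n), (k, 27, 30, n), (k, 27, 35, n), (k, 27, 9, n), (y, 9, 2, n), (y, 9, 20, n), (y, 9, 28, n), (y, 9, 29, n), (y, 9, 30, n), (y, 9, 35, n), (y, 9, 9, n), (z, 20, 2, n), (z, 20, 20, n), (z, 20, 28, n), (z, 20, 29, n), (z, 20, 30, n), (z, 20, 35, n), (z, 20, 9, n)}
Filtering on E <= 26 leaves {(b, 10, 2, n), (b, 10, 20, n), (b, 10, 28, n), (b, 10, 29, n), (b, 10, 30, n), (b, 10, 35, n), (b, 10, 9, n), (y, 9, 2, n), (y, 9, 20, n), (y, 9, 28, n), (y, 9, 29, n), (y, 9, 30, n), (y, 9, 35, n), (y, 9, 9, n), (z, 20, 2, n), (z, 20, 20, n), (z, 20, 28, n), (z, 20, 29, n), (z, 20, 30, n), (z, 20, 35, n), (z, 20, 9, n)}.
π[A, B]: project onto (A, B) (14 duplicate(s) eliminated) → {(n, 2), (n, 20), (n, 28), (n, 29), (n, 30), (n, 35), (n, 9)}

{(n, 2), (n, 20), (n, 28), (n, 29), (n, 30), (n, 35), (n, 9)}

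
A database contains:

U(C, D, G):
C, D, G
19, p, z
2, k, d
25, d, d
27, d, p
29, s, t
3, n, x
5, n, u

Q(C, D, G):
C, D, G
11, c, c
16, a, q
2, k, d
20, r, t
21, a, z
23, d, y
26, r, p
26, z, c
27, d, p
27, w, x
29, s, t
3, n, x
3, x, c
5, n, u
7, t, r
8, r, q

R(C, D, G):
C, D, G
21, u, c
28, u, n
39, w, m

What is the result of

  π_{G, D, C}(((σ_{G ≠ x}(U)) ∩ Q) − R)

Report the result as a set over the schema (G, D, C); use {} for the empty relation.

Selection G ≠ x: {(19, p, z), (2, k, d), (25, d, d), (27, d, p), (29, s, t), (5, n, u)}
Intersection: {(19, p, z), (2, k, d), (25, d, d), (27, d, p), (29, s, t), (5, n, u)} with {(11, c, c), (16, a, q), (2, k, d), (20, r, t), (21, a, z), (23, d, y), (26, r, p), (26, z, c), (27, d, p), (27, w, x), (29, s, t), (3, n, x), (3, x, c), (5, n, u), (7, t, r), (8, r, q)} → {(2, k, d), (27, d, p), (29, s, t), (5, n, u)}
Difference: {(2, k, d), (27, d, p), (29, s, t), (5, n, u)} with {(21, u, c), (28, u, n), (39, w, m)} → {(2, k, d), (27, d, p), (29, s, t), (5, n, u)}
Keep only column(s) G, D, C: {(d, k, 2), (p, d, 27), (t, s, 29), (u, n, 5)}

{(d, k, 2), (p, d, 27), (t, s, 29), (u, n, 5)}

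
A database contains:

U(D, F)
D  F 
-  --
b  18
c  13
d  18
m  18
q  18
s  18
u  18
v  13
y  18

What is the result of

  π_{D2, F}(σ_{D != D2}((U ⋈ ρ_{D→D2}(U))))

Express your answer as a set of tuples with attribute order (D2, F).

ρ[D→D2]: schema becomes (D2, F); tuples unchanged.
U ⋈ ρ_{D→D2}(U) (natural join on F): {(b, 18, b), (b, 18, d), (b, 18, m), (b, 18, q), (b, 18, s), (b, 18, u), (b, 18, y), (c, 13, c), (c, 13, v), (d, 18, b), (d, 18, d), (d, 18, m), (d, 18, q), (d, 18, s), (d, 18, u), (d, 18, y), (m, 18, b), (m, 18, d), (m, 18, m), (m, 18, q), (m, 18, s), (m, 18, u), (m, 18, y), (q, 18, b), (q, 18, d), (q, 18, m), (q, 18, q), (q, 18, s), (q, 18, u), (q, 18, y), (s, 18, b), (s, 18, d), (s, 18, m), (s, 18, q), (s, 18, s), (s, 18, u), (s, 18, y), (u, 18, b), (u, 18, d), (u, 18, m), (u, 18, q), (u, 18, s), (u, 18, u), (u, 18, y), (v, 13, c), (v, 13, v), (y, 18, b), (y, 18, d), (y, 18, m), (y, 18, q), (y, 18, s), (y, 18, u), (y, 18, y)}
Selection D != D2: {(b, 18, d), (b, 18, m), (b, 18, q), (b, 18, s), (b, 18, u), (b, 18, y), (c, 13, v), (d, 18, b), (d, 18, m), (d, 18, q), (d, 18, s), (d, 18, u), (d, 18, y), (m, 18, b), (m, 18, d), (m, 18, q), (m, 18, s), (m, 18, u), (m, 18, y), (q, 18, b), (q, 18, d), (q, 18, m), (q, 18, s), (q, 18, u), (q, 18, y), (s, 18, b), (s, 18, d), (s, 18, m), (s, 18, q), (s, 18, u), (s, 18, y), (u, 18, b), (u, 18, d), (u, 18, m), (u, 18, q), (u, 18, s), (u, 18, y), (v, 13, c), (y, 18, b), (y, 18, d), (y, 18, m), (y, 18, q), (y, 18, s), (y, 18, u)}
π_{D2, F} gives {(b, 18), (c, 13), (d, 18), (m, 18), (q, 18), (s, 18), (u, 18), (v, 13), (y, 18)} (35 duplicate(s) eliminated).

{(b, 18), (c, 13), (d, 18), (m, 18), (q, 18), (s, 18), (u, 18), (v, 13), (y, 18)}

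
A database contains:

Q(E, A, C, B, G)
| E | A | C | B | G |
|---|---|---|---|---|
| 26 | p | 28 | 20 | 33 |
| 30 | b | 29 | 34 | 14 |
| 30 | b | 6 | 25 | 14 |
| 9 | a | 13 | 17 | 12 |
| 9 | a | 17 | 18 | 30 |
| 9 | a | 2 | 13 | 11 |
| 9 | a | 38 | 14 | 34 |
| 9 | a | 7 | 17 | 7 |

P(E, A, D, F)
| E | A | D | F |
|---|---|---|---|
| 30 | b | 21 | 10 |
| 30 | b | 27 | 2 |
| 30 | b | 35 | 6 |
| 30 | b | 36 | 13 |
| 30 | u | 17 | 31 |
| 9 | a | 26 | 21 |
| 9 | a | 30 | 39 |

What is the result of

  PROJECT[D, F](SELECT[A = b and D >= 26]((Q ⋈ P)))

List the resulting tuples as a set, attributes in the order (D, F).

Joining Q and P on E, A yields {(30, b, 29, 34, 14, 21, 10), (30, b, 29, 34, 14, 27, 2), (30, b, 29, 34, 14, 35, 6), (30, b, 29, 34, 14, 36, 13), (30, b, 6, 25, 14, 21, 10), (30, b, 6, 25, 14, 27, 2), (30, b, 6, 25, 14, 35, 6), (30, b, 6, 25, 14, 36, 13), (9, a, 13, 17, 12, 26, 21), (9, a, 13, 17, 12, 30, 39), (9, a, 17, 18, 30, 26, 21), (9, a, 17, 18, 30, 30, 39), (9, a, 2, 13, 11, 26, 21), (9, a, 2, 13, 11, 30, 39), (9, a, 38, 14, 34, 26, 21), (9, a, 38, 14, 34, 30, 39), (9, a, 7, 17, 7, 26, 21), (9, a, 7, 17, 7, 30, 39)}.
Filtering on A = b and D >= 26 leaves {(30, b, 29, 34, 14, 27, 2), (30, b, 29, 34, 14, 35, 6), (30, b, 29, 34, 14, 36, 13), (30, b, 6, 25, 14, 27, 2), (30, b, 6, 25, 14, 35, 6), (30, b, 6, 25, 14, 36, 13)}.
Keep only column(s) D, F (3 duplicate(s) eliminated): {(27, 2), (35, 6), (36, 13)}

{(27, 2), (35, 6), (36, 13)}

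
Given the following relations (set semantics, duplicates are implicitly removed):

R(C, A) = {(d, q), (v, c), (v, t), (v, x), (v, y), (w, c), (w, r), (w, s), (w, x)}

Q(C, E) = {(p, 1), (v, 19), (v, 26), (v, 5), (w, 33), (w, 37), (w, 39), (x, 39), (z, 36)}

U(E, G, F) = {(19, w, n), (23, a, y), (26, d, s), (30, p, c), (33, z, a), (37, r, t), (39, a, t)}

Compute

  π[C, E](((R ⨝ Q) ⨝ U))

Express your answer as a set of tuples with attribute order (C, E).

{(v, 19), (v, 26), (w, 33), (w, 37), (w, 39)}

R ⋈ Q (natural join on C): {(v, c, 19), (v, c, 26), (v, c, 5), (v, t, 19), (v, t, 26), (v, t, 5), (v, x, 19), (v, x, 26), (v, x, 5), (v, y, 19), (v, y, 26), (v, y, 5), (w, c, 33), (w, c, 37), (w, c, 39), (w, r, 33), (w, r, 37), (w, r, 39), (w, s, 33), (w, s, 37), (w, s, 39), (w, x, 33), (w, x, 37), (w, x, 39)}
(R ⨝ Q) ⋈ U (natural join on E): {(v, c, 19, w, n), (v, c, 26, d, s), (v, t, 19, w, n), (v, t, 26, d, s), (v, x, 19, w, n), (v, x, 26, d, s), (v, y, 19, w, n), (v, y, 26, d, s), (w, c, 33, z, a), (w, c, 37, r, t), (w, c, 39, a, t), (w, r, 33, z, a), (w, r, 37, r, t), (w, r, 39, a, t), (w, s, 33, z, a), (w, s, 37, r, t), (w, s, 39, a, t), (w, x, 33, z, a), (w, x, 37, r, t), (w, x, 39, a, t)}
π[C, E]: project onto (C, E) (15 duplicate(s) eliminated) → {(v, 19), (v, 26), (w, 33), (w, 37), (w, 39)}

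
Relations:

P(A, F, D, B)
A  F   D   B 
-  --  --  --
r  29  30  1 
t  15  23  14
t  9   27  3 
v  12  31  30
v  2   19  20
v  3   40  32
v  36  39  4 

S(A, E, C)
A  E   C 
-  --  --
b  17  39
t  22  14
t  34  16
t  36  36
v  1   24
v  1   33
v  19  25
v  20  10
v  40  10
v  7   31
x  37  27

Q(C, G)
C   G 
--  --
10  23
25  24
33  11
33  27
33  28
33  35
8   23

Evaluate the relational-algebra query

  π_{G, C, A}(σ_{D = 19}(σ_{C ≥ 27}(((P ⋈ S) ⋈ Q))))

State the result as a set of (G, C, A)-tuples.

Joining P and S on A yields {(t, 15, 23, 14, 22, 14), (t, 15, 23, 14, 34, 16), (t, 15, 23, 14, 36, 36), (t, 9, 27, 3, 22, 14), (t, 9, 27, 3, 34, 16), (t, 9, 27, 3, 36, 36), (v, 12, 31, 30, 1, 24), (v, 12, 31, 30, 1, 33), (v, 12, 31, 30, 19, 25), (v, 12, 31, 30, 20, 10), (v, 12, 31, 30, 40, 10), (v, 12, 31, 30, 7, 31), (v, 2, 19, 20, 1, 24), (v, 2, 19, 20, 1, 33), (v, 2, 19, 20, 19, 25), (v, 2, 19, 20, 20, 10), (v, 2, 19, 20, 40, 10), (v, 2, 19, 20, 7, 31), (v, 3, 40, 32, 1, 24), (v, 3, 40, 32, 1, 33), (v, 3, 40, 32, 19, 25), (v, 3, 40, 32, 20, 10), (v, 3, 40, 32, 40, 10), (v, 3, 40, 32, 7, 31), (v, 36, 39, 4, 1, 24), (v, 36, 39, 4, 1, 33), (v, 36, 39, 4, 19, 25), (v, 36, 39, 4, 20, 10), (v, 36, 39, 4, 40, 10), (v, 36, 39, 4, 7, 31)}.
Joining (P ⋈ S) and Q on C yields {(v, 12, 31, 30, 1, 33, 11), (v, 12, 31, 30, 1, 33, 27), (v, 12, 31, 30, 1, 33, 28), (v, 12, 31, 30, 1, 33, 35), (v, 12, 31, 30, 19, 25, 24), (v, 12, 31, 30, 20, 10, 23), (v, 12, 31, 30, 40, 10, 23), (v, 2, 19, 20, 1, 33, 11), (v, 2, 19, 20, 1, 33, 27), (v, 2, 19, 20, 1, 33, 28), (v, 2, 19, 20, 1, 33, 35), (v, 2, 19, 20, 19, 25, 24), (v, 2, 19, 20, 20, 10, 23), (v, 2, 19, 20, 40, 10, 23), (v, 3, 40, 32, 1, 33, 11), (v, 3, 40, 32, 1, 33, 27), (v, 3, 40, 32, 1, 33, 28), (v, 3, 40, 32, 1, 33, 35), (v, 3, 40, 32, 19, 25, 24), (v, 3, 40, 32, 20, 10, 23), (v, 3, 40, 32, 40, 10, 23), (v, 36, 39, 4, 1, 33, 11), (v, 36, 39, 4, 1, 33, 27), (v, 36, 39, 4, 1, 33, 28), (v, 36, 39, 4, 1, 33, 35), (v, 36, 39, 4, 19, 25, 24), (v, 36, 39, 4, 20, 10, 23), (v, 36, 39, 4, 40, 10, 23)}.
Apply σ_{C ≥ 27}; surviving tuples: {(v, 12, 31, 30, 1, 33, 11), (v, 12, 31, 30, 1, 33, 27), (v, 12, 31, 30, 1, 33, 28), (v, 12, 31, 30, 1, 33, 35), (v, 2, 19, 20, 1, 33, 11), (v, 2, 19, 20, 1, 33, 27), (v, 2, 19, 20, 1, 33, 28), (v, 2, 19, 20, 1, 33, 35), (v, 3, 40, 32, 1, 33, 11), (v, 3, 40, 32, 1, 33, 27), (v, 3, 40, 32, 1, 33, 28), (v, 3, 40, 32, 1, 33, 35), (v, 36, 39, 4, 1, 33, 11), (v, 36, 39, 4, 1, 33, 27), (v, 36, 39, 4, 1, 33, 28), (v, 36, 39, 4, 1, 33, 35)}
Apply σ_{D = 19}; surviving tuples: {(v, 2, 19, 20, 1, 33, 11), (v, 2, 19, 20, 1, 33, 27), (v, 2, 19, 20, 1, 33, 28), (v, 2, 19, 20, 1, 33, 35)}
π_{G, C, A} gives {(11, 33, v), (27, 33, v), (28, 33, v), (35, 33, v)}.

{(11, 33, v), (27, 33, v), (28, 33, v), (35, 33, v)}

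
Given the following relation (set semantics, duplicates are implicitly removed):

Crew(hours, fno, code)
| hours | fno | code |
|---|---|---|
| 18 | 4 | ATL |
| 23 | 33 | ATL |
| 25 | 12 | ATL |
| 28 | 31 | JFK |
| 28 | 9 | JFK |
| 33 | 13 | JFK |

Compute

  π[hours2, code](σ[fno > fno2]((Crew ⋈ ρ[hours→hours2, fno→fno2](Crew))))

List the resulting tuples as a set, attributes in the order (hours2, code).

ρ[hours→hours2, fno→fno2]: schema becomes (hours2, fno2, code); tuples unchanged.
Natural join on code: {(18, 4, ATL, 18, 4), (18, 4, ATL, 23, 33), (18, 4, ATL, 25, 12), (23, 33, ATL, 18, 4), (23, 33, ATL, 23, 33), (23, 33, ATL, 25, 12), (25, 12, ATL, 18, 4), (25, 12, ATL, 23, 33), (25, 12, ATL, 25, 12), (28, 31, JFK, 28, 31), (28, 31, JFK, 28, 9), (28, 31, JFK, 33, 13), (28, 9, JFK, 28, 31), (28, 9, JFK, 28, 9), (28, 9, JFK, 33, 13), (33, 13, JFK, 28, 31), (33, 13, JFK, 28, 9), (33, 13, JFK, 33, 13)}
σ[fno > fno2]: keep tuples satisfying fno > fno2 → {(23, 33, ATL, 18, 4), (23, 33, ATL, 25, 12), (25, 12, ATL, 18, 4), (28, 31, JFK, 28, 9), (28, 31, JFK, 33, 13), (33, 13, JFK, 28, 9)}
π_{hours2, code} gives {(18, ATL), (25, ATL), (28, JFK), (33, JFK)} (2 duplicate(s) eliminated).

{(18, ATL), (25, ATL), (28, JFK), (33, JFK)}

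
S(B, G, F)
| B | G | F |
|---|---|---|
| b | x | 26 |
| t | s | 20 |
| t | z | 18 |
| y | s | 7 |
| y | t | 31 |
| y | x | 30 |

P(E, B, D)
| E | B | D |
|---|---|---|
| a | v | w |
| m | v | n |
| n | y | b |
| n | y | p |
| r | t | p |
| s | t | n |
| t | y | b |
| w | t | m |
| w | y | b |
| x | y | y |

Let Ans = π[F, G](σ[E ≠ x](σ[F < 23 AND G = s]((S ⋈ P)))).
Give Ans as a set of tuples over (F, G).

Joining S and P on B yields {(t, s, 20, r, p), (t, s, 20, s, n), (t, s, 20, w, m), (t, z, 18, r, p), (t, z, 18, s, n), (t, z, 18, w, m), (y, s, 7, n, b), (y, s, 7, n, p), (y, s, 7, t, b), (y, s, 7, w, b), (y, s, 7, x, y), (y, t, 31, n, b), (y, t, 31, n, p), (y, t, 31, t, b), (y, t, 31, w, b), (y, t, 31, x, y), (y, x, 30, n, b), (y, x, 30, n, p), (y, x, 30, t, b), (y, x, 30, w, b), (y, x, 30, x, y)}.
Selection F < 23 AND G = s: {(t, s, 20, r, p), (t, s, 20, s, n), (t, s, 20, w, m), (y, s, 7, n, b), (y, s, 7, n, p), (y, s, 7, t, b), (y, s, 7, w, b), (y, s, 7, x, y)}
Selection E ≠ x: {(t, s, 20, r, p), (t, s, 20, s, n), (t, s, 20, w, m), (y, s, 7, n, b), (y, s, 7, n, p), (y, s, 7, t, b), (y, s, 7, w, b)}
π[F, G]: project onto (F, G) (5 duplicate(s) eliminated) → {(20, s), (7, s)}

{(20, s), (7, s)}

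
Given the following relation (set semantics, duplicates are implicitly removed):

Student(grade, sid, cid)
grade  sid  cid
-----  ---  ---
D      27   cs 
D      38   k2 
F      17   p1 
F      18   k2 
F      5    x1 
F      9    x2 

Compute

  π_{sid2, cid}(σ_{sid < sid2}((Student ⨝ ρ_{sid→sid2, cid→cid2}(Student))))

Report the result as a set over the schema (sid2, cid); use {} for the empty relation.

ρ[sid→sid2, cid→cid2]: schema becomes (grade, sid2, cid2); tuples unchanged.
Joining Student and ρ_{sid→sid2, cid→cid2}(Student) on grade yields {(D, 27, cs, 27, cs), (D, 27, cs, 38, k2), (D, 38, k2, 27, cs), (D, 38, k2, 38, k2), (F, 17, p1, 17, p1), (F, 17, p1, 18, k2), (F, 17, p1, 5, x1), (F, 17, p1, 9, x2), (F, 18, k2, 17, p1), (F, 18, k2, 18, k2), (F, 18, k2, 5, x1), (F, 18, k2, 9, x2), (F, 5, x1, 17, p1), (F, 5, x1, 18, k2), (F, 5, x1, 5, x1), (F, 5, x1, 9, x2), (F, 9, x2, 17, p1), (F, 9, x2, 18, k2), (F, 9, x2, 5, x1), (F, 9, x2, 9, x2)}.
σ[sid < sid2]: keep tuples satisfying sid < sid2 → {(D, 27, cs, 38, k2), (F, 17, p1, 18, k2), (F, 5, x1, 17, p1), (F, 5, x1, 18, k2), (F, 5, x1, 9, x2), (F, 9, x2, 17, p1), (F, 9, x2, 18, k2)}
π_{sid2, cid} gives {(17, x1), (17, x2), (18, p1), (18, x1), (18, x2), (38, cs), (9, x1)}.

{(17, x1), (17, x2), (18, p1), (18, x1), (18, x2), (38, cs), (9, x1)}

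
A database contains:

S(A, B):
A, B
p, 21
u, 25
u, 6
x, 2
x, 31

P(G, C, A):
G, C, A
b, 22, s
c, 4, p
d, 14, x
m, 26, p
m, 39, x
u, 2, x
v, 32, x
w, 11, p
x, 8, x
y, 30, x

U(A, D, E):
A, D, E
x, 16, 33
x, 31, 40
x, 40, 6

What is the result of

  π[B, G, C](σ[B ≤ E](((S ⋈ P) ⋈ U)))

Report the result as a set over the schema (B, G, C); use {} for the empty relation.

{(2, d, 14), (2, m, 39), (2, u, 2), (2, v, 32), (2, x, 8), (2, y, 30), (31, d, 14), (31, m, 39), (31, u, 2), (31, v, 32), (31, x, 8), (31, y, 30)}

Joining S and P on A yields {(p, 21, c, 4), (p, 21, m, 26), (p, 21, w, 11), (x, 2, d, 14), (x, 2, m, 39), (x, 2, u, 2), (x, 2, v, 32), (x, 2, x, 8), (x, 2, y, 30), (x, 31, d, 14), (x, 31, m, 39), (x, 31, u, 2), (x, 31, v, 32), (x, 31, x, 8), (x, 31, y, 30)}.
Joining (S ⋈ P) and U on A yields {(x, 2, d, 14, 16, 33), (x, 2, d, 14, 31, 40), (x, 2, d, 14, 40, 6), (x, 2, m, 39, 16, 33), (x, 2, m, 39, 31, 40), (x, 2, m, 39, 40, 6), (x, 2, u, 2, 16, 33), (x, 2, u, 2, 31, 40), (x, 2, u, 2, 40, 6), (x, 2, v, 32, 16, 33), (x, 2, v, 32, 31, 40), (x, 2, v, 32, 40, 6), (x, 2, x, 8, 16, 33), (x, 2, x, 8, 31, 40), (x, 2, x, 8, 40, 6), (x, 2, y, 30, 16, 33), (x, 2, y, 30, 31, 40), (x, 2, y, 30, 40, 6), (x, 31, d, 14, 16, 33), (x, 31, d, 14, 31, 40), (x, 31, d, 14, 40, 6), (x, 31, m, 39, 16, 33), (x, 31, m, 39, 31, 40), (x, 31, m, 39, 40, 6), (x, 31, u, 2, 16, 33), (x, 31, u, 2, 31, 40), (x, 31, u, 2, 40, 6), (x, 31, v, 32, 16, 33), (x, 31, v, 32, 31, 40), (x, 31, v, 32, 40, 6), (x, 31, x, 8, 16, 33), (x, 31, x, 8, 31, 40), (x, 31, x, 8, 40, 6), (x, 31, y, 30, 16, 33), (x, 31, y, 30, 31, 40), (x, 31, y, 30, 40, 6)}.
Apply σ_{B ≤ E}; surviving tuples: {(x, 2, d, 14, 16, 33), (x, 2, d, 14, 31, 40), (x, 2, d, 14, 40, 6), (x, 2, m, 39, 16, 33), (x, 2, m, 39, 31, 40), (x, 2, m, 39, 40, 6), (x, 2, u, 2, 16, 33), (x, 2, u, 2, 31, 40), (x, 2, u, 2, 40, 6), (x, 2, v, 32, 16, 33), (x, 2, v, 32, 31, 40), (x, 2, v, 32, 40, 6), (x, 2, x, 8, 16, 33), (x, 2, x, 8, 31, 40), (x, 2, x, 8, 40, 6), (x, 2, y, 30, 16, 33), (x, 2, y, 30, 31, 40), (x, 2, y, 30, 40, 6), (x, 31, d, 14, 16, 33), (x, 31, d, 14, 31, 40), (x, 31, m, 39, 16, 33), (x, 31, m, 39, 31, 40), (x, 31, u, 2, 16, 33), (x, 31, u, 2, 31, 40), (x, 31, v, 32, 16, 33), (x, 31, v, 32, 31, 40), (x, 31, x, 8, 16, 33), (x, 31, x, 8, 31, 40), (x, 31, y, 30, 16, 33), (x, 31, y, 30, 31, 40)}
Projecting to B, G, C (18 duplicate(s) eliminated): {(2, d, 14), (2, m, 39), (2, u, 2), (2, v, 32), (2, x, 8), (2, y, 30), (31, d, 14), (31, m, 39), (31, u, 2), (31, v, 32), (31, x, 8), (31, y, 30)}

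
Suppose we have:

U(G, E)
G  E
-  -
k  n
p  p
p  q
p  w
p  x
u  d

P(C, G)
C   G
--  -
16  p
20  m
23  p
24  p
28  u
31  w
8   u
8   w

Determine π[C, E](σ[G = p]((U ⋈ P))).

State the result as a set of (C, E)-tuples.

{(16, p), (16, q), (16, w), (16, x), (23, p), (23, q), (23, w), (23, x), (24, p), (24, q), (24, w), (24, x)}

U ⋈ P (natural join on G): {(p, p, 16), (p, p, 23), (p, p, 24), (p, q, 16), (p, q, 23), (p, q, 24), (p, w, 16), (p, w, 23), (p, w, 24), (p, x, 16), (p, x, 23), (p, x, 24), (u, d, 28), (u, d, 8)}
Filtering on G = p leaves {(p, p, 16), (p, p, 23), (p, p, 24), (p, q, 16), (p, q, 23), (p, q, 24), (p, w, 16), (p, w, 23), (p, w, 24), (p, x, 16), (p, x, 23), (p, x, 24)}.
Projecting to C, E: {(16, p), (16, q), (16, w), (16, x), (23, p), (23, q), (23, w), (23, x), (24, p), (24, q), (24, w), (24, x)}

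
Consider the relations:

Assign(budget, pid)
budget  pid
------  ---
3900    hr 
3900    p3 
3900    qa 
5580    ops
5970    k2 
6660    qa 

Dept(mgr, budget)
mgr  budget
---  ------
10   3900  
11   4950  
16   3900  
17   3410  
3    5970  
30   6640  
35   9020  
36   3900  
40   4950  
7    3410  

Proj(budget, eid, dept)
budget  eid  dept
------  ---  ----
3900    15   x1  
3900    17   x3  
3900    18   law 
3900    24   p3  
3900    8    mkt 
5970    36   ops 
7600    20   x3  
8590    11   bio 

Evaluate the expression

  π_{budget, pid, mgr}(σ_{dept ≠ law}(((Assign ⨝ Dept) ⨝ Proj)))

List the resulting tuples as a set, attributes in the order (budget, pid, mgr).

{(3900, hr, 10), (3900, hr, 16), (3900, hr, 36), (3900, p3, 10), (3900, p3, 16), (3900, p3, 36), (3900, qa, 10), (3900, qa, 16), (3900, qa, 36), (5970, k2, 3)}

Assign ⋈ Dept (natural join on budget): {(3900, hr, 10), (3900, hr, 16), (3900, hr, 36), (3900, p3, 10), (3900, p3, 16), (3900, p3, 36), (3900, qa, 10), (3900, qa, 16), (3900, qa, 36), (5970, k2, 3)}
(Assign ⨝ Dept) ⋈ Proj (natural join on budget): {(3900, hr, 10, 15, x1), (3900, hr, 10, 17, x3), (3900, hr, 10, 18, law), (3900, hr, 10, 24, p3), (3900, hr, 10, 8, mkt), (3900, hr, 16, 15, x1), (3900, hr, 16, 17, x3), (3900, hr, 16, 18, law), (3900, hr, 16, 24, p3), (3900, hr, 16, 8, mkt), (3900, hr, 36, 15, x1), (3900, hr, 36, 17, x3), (3900, hr, 36, 18, law), (3900, hr, 36, 24, p3), (3900, hr, 36, 8, mkt), (3900, p3, 10, 15, x1), (3900, p3, 10, 17, x3), (3900, p3, 10, 18, law), (3900, p3, 10, 24, p3), (3900, p3, 10, 8, mkt), (3900, p3, 16, 15, x1), (3900, p3, 16, 17, x3), (3900, p3, 16, 18, law), (3900, p3, 16, 24, p3), (3900, p3, 16, 8, mkt), (3900, p3, 36, 15, x1), (3900, p3, 36, 17, x3), (3900, p3, 36, 18, law), (3900, p3, 36, 24, p3), (3900, p3, 36, 8, mkt), (3900, qa, 10, 15, x1), (3900, qa, 10, 17, x3), (3900, qa, 10, 18, law), (3900, qa, 10, 24, p3), (3900, qa, 10, 8, mkt), (3900, qa, 16, 15, x1), (3900, qa, 16, 17, x3), (3900, qa, 16, 18, law), (3900, qa, 16, 24, p3), (3900, qa, 16, 8, mkt), (3900, qa, 36, 15, x1), (3900, qa, 36, 17, x3), (3900, qa, 36, 18, law), (3900, qa, 36, 24, p3), (3900, qa, 36, 8, mkt), (5970, k2, 3, 36, ops)}
Selection dept ≠ law: {(3900, hr, 10, 15, x1), (3900, hr, 10, 17, x3), (3900, hr, 10, 24, p3), (3900, hr, 10, 8, mkt), (3900, hr, 16, 15, x1), (3900, hr, 16, 17, x3), (3900, hr, 16, 24, p3), (3900, hr, 16, 8, mkt), (3900, hr, 36, 15, x1), (3900, hr, 36, 17, x3), (3900, hr, 36, 24, p3), (3900, hr, 36, 8, mkt), (3900, p3, 10, 15, x1), (3900, p3, 10, 17, x3), (3900, p3, 10, 24, p3), (3900, p3, 10, 8, mkt), (3900, p3, 16, 15, x1), (3900, p3, 16, 17, x3), (3900, p3, 16, 24, p3), (3900, p3, 16, 8, mkt), (3900, p3, 36, 15, x1), (3900, p3, 36, 17, x3), (3900, p3, 36, 24, p3), (3900, p3, 36, 8, mkt), (3900, qa, 10, 15, x1), (3900, qa, 10, 17, x3), (3900, qa, 10, 24, p3), (3900, qa, 10, 8, mkt), (3900, qa, 16, 15, x1), (3900, qa, 16, 17, x3), (3900, qa, 16, 24, p3), (3900, qa, 16, 8, mkt), (3900, qa, 36, 15, x1), (3900, qa, 36, 17, x3), (3900, qa, 36, 24, p3), (3900, qa, 36, 8, mkt), (5970, k2, 3, 36, ops)}
π_{budget, pid, mgr} gives {(3900, hr, 10), (3900, hr, 16), (3900, hr, 36), (3900, p3, 10), (3900, p3, 16), (3900, p3, 36), (3900, qa, 10), (3900, qa, 16), (3900, qa, 36), (5970, k2, 3)} (27 duplicate(s) eliminated).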